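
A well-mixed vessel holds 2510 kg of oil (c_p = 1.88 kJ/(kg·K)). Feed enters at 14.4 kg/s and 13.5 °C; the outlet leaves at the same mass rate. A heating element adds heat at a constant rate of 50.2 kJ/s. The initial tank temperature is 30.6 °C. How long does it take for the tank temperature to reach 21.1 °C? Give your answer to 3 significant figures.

M c_p dT/dt = ṁ c_p (T_in − T) + Q̇.
τ = M/ṁ = 174.31 s; T_ss = T_in + Q̇/(ṁ c_p) = 15.354 °C.
T(t) = T_ss + (T₀ − T_ss) e^(−t/τ). Set T = 21.1:
e^(−t/τ) = (21.1 − 15.354)/(30.6 − 15.354) = 0.37687
t = −174.31 · ln(0.37687) = 170.10 s.

170 s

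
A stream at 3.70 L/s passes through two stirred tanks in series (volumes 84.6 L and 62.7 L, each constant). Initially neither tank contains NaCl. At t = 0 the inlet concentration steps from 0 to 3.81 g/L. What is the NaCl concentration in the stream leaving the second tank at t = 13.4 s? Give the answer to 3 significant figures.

Each tank obeys Vᵢ dCᵢ/dt = Q(Cᵢ₋₁ − Cᵢ), so τᵢ = Vᵢ/Q.
τ₁ = 84.6/3.70 = 22.865 s; τ₂ = 62.7/3.70 = 16.946 s.
Tank 1: C₁ = C_in(1 − e^(−t/τ₁)). Tank 2 (τ₁ ≠ τ₂): C₂ = C_in[1 − (τ₁ e^(−t/τ₁) − τ₂ e^(−t/τ₂))/(τ₁ − τ₂)].
At t = 13.4: e^(−t/τ₁) = 0.55652, e^(−t/τ₂) = 0.45350.
C₂ = 3.81·[1 − (22.865·0.55652 − 16.946·0.45350)/(5.9189)] = 3.81·0.14855 = 0.56596 g/L.

0.566 g/L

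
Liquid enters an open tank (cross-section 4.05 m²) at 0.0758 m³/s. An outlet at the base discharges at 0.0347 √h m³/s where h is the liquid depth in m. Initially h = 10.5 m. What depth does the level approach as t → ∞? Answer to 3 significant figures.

Volume balance on the tank: A dh/dt = Q_in − 0.0347 √h. At steady state dh/dt = 0:
Q_in = 0.0347 √h_ss ⇒ √h_ss = 0.0758/0.0347 = 2.1844.
h_ss = 2.1844² = 4.7718 m. (Since h₀ = 10.5 m > h_ss, the level will fall toward this value.)

4.77 m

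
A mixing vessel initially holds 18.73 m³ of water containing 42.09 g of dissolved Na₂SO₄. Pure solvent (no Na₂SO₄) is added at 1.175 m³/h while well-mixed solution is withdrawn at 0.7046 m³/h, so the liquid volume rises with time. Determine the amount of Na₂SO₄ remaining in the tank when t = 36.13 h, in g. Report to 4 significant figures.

Total volume: dV/dt = Q_in − Q_out = 0.470400 m³/h, so V(t) = 18.73 + 0.470400 t and V(36.13) = 35.7256 m³.
Species balance (pure solvent in): dm/dt = −Q_out · m/V(t).
dm/m = −Q_out dt/(V₀ + 0.470400 t); integrating gives ln(m/m₀) = −(Q_out/(Q_in−Q_out)) ln(V/V₀).
m = m₀ (V₀/V)^(Q_out/(Q_in−Q_out)) = 42.09 × (18.73/35.7256)^(1.49787) = 15.9998 g.

16.00 g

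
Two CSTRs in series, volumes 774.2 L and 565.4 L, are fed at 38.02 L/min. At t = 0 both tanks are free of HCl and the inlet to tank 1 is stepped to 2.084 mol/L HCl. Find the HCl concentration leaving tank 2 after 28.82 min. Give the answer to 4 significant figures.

1.020 mol/L

Time constants: τᵢ = Vᵢ/Q for each well-mixed tank.
τ₁ = 774.2/38.02 = 20.3630 min; τ₂ = 565.4/38.02 = 14.8711 min.
Tank 1: C₁ = C_in(1 − e^(−t/τ₁)). Tank 2 (τ₁ ≠ τ₂): C₂ = C_in[1 − (τ₁ e^(−t/τ₁) − τ₂ e^(−t/τ₂))/(τ₁ − τ₂)].
At t = 28.82: e^(−t/τ₁) = 0.242849, e^(−t/τ₂) = 0.143994.
C₂ = 2.084·[1 − (20.3630·0.242849 − 14.8711·0.143994)/(5.49185)] = 2.084·0.489465 = 1.02004 mol/L.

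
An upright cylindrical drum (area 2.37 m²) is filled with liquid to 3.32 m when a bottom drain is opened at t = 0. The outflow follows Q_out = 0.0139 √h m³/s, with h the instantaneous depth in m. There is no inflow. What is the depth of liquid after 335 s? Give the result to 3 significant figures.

A dh/dt = −Q_out = −0.0139 √h.
This is separable: 2 d(√h)/dt = −0.0139/A, so √h = √h₀ − (0.0139/(2A)) t.
√h = √3.32 − 0.0139·335/(2·2.37) = 1.8221 − 0.98238 = 0.83970.
h = 0.83970² = 0.70510 m.

0.705 m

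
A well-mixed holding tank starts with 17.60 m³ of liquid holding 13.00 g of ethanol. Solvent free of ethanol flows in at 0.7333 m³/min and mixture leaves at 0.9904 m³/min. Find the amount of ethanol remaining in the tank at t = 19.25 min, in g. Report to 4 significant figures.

Total volume: dV/dt = Q_in − Q_out = -0.257100 m³/min, so V(t) = 17.60 − 0.257100 t and V(19.25) = 12.6508 m³.
Species balance (pure solvent in): dm/dt = −Q_out · m/V(t).
Separate: dm/m = −Q_out dt/V(t) ⇒ ln(m/m₀) = −(Q_out/(Q_in−Q_out)) ln(V/V₀).
m = m₀ (V₀/V)^(Q_out/(Q_in−Q_out)) = 13.00 × (17.60/12.6508)^(-3.85220) = 3.64386 g.

3.644 g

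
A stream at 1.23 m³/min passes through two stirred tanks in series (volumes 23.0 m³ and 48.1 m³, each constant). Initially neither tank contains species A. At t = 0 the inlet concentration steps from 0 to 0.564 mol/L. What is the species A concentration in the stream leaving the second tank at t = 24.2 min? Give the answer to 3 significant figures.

0.124 mol/L

Time constants: τᵢ = Vᵢ/Q for each well-mixed tank.
τ₁ = 23.0/1.23 = 18.699 min; τ₂ = 48.1/1.23 = 39.106 min.
Tank 1: C₁ = C_in(1 − e^(−t/τ₁)). Tank 2 (τ₁ ≠ τ₂): C₂ = C_in[1 − (τ₁ e^(−t/τ₁) − τ₂ e^(−t/τ₂))/(τ₁ − τ₂)].
At t = 24.2: e^(−t/τ₁) = 0.27412, e^(−t/τ₂) = 0.53857.
C₂ = 0.564·[1 − (18.699·0.27412 − 39.106·0.53857)/(-20.407)] = 0.564·0.21911 = 0.12358 mol/L.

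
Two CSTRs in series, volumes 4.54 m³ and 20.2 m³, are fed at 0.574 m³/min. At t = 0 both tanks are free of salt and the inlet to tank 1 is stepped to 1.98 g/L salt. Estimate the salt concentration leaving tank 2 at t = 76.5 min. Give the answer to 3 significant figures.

Each tank obeys Vᵢ dCᵢ/dt = Q(Cᵢ₋₁ − Cᵢ), so τᵢ = Vᵢ/Q.
τ₁ = 4.54/0.574 = 7.9094 min; τ₂ = 20.2/0.574 = 35.192 min.
Tank 1: C₁ = C_in(1 − e^(−t/τ₁)). Tank 2 (τ₁ ≠ τ₂): C₂ = C_in[1 − (τ₁ e^(−t/τ₁) − τ₂ e^(−t/τ₂))/(τ₁ − τ₂)].
At t = 76.5: e^(−t/τ₁) = 6.3022e-05, e^(−t/τ₂) = 0.11374.
C₂ = 1.98·[1 − (7.9094·6.3022e-05 − 35.192·0.11374)/(-27.282)] = 1.98·0.85330 = 1.6895 g/L.

1.69 g/L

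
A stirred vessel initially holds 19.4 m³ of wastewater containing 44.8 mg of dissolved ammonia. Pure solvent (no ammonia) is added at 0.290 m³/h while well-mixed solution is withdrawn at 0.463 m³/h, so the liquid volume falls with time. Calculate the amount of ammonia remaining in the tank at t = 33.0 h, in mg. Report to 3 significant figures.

17.6 mg

Total volume: dV/dt = Q_in − Q_out = -0.17300 m³/h, so V(t) = 19.4 − 0.17300 t and V(33.0) = 13.691 m³.
Solute balance: dm/dt = 0 − Q_out C = −Q_out m/V(t).
dm/m = −Q_out dt/(V₀ − 0.17300 t); integrating gives ln(m/m₀) = −(Q_out/(Q_in−Q_out)) ln(V/V₀).
m = m₀ (V₀/V)^(Q_out/(Q_in−Q_out)) = 44.8 × (19.4/13.691)^(-2.6763) = 17.627 mg.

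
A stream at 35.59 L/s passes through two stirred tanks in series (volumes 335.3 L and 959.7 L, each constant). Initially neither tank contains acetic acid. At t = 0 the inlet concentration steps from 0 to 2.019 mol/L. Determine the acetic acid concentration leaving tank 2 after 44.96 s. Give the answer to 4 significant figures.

Species balance on tank i: dCᵢ/dt = (Cᵢ₋₁ − Cᵢ)/τᵢ with τᵢ = Vᵢ/Q.
τ₁ = 335.3/35.59 = 9.42119 s; τ₂ = 959.7/35.59 = 26.9654 s.
Tank 1: C₁ = C_in(1 − e^(−t/τ₁)). Tank 2 (τ₁ ≠ τ₂): C₂ = C_in[1 − (τ₁ e^(−t/τ₁) − τ₂ e^(−t/τ₂))/(τ₁ − τ₂)].
At t = 44.96: e^(−t/τ₁) = 0.00846155, e^(−t/τ₂) = 0.188752.
C₂ = 2.019·[1 − (9.42119·0.00846155 − 26.9654·0.188752)/(-17.5443)] = 2.019·0.714432 = 1.44244 mol/L.

1.442 mol/L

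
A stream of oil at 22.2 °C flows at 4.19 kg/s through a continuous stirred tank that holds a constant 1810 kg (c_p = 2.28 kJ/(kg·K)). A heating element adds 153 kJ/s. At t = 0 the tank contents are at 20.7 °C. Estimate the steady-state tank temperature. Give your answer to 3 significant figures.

Heat balance on the well-mixed liquid: M c_p dT/dt = ṁ c_p (T_in − T) + 153.
At steady state dT/dt = 0 ⇒ T_ss = T_in + Q̇/(ṁ c_p) = 22.2 + 153/(4.19·2.28) = 38.216 °C.

38.2 °C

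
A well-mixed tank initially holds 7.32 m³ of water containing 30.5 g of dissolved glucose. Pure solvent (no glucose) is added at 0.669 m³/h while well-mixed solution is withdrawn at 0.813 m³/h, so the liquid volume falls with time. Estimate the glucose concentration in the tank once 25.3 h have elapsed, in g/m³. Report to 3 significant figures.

Let m(t) be the amount of glucose. Volume: V(t) = V₀ + (Q_in − Q_out) t = 7.32 − 0.14400 t; V(25.3) = 3.6768 m³.
No glucose enters, so dm/dt = −Q_out · (m/V).
dm/m = −Q_out dt/(V₀ − 0.14400 t); integrating gives ln(m/m₀) = −(Q_out/(Q_in−Q_out)) ln(V/V₀).
m = m₀ (V₀/V)^(Q_out/(Q_in−Q_out)) = 30.5 × (7.32/3.6768)^(-5.6458) = 0.62512 g.
C = m/V = 0.62512/3.6768 = 0.17002 g/m³.

0.170 g/m³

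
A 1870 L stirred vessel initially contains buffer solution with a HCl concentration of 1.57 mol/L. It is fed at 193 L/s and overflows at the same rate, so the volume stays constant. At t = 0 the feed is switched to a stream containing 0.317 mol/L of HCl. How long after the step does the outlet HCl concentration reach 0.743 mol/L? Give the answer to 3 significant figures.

Species balance: V dC/dt = Q(C_in − C) ⇒ τ = V/Q = 9.6891 s.
C(t) = C_in + (C₀ − C_in) e^(−t/τ). Set C = 0.743 and solve for t:
e^(−t/τ) = (C − C_in)/(C₀ − C_in) = (0.743 − 0.317)/(1.57 − 0.317) = 0.33998
t = −τ ln(…) = 9.6891 × 1.0789 = 10.453 s.

10.5 s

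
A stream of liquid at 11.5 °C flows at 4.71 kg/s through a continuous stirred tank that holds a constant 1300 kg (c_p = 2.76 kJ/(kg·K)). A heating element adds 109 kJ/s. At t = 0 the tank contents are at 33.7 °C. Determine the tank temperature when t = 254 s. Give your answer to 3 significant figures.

25.4 °C

First-law balance (no shaft work): M c_p dT/dt = ṁ c_p (T_in − T) + 109.
Rearrange: dT/dt = (T_ss − T)/τ with τ = M/ṁ = 276.01 s and T_ss = T_in + Q̇/(ṁ c_p) = 19.885 °C.
Integrating: T(t) = T_ss + (T₀ − T_ss) e^(−t/τ).
T(254) = 19.885 + (13.815)·e^(−254/276.01) = 19.885 + (13.815)·0.39841 = 25.389 °C.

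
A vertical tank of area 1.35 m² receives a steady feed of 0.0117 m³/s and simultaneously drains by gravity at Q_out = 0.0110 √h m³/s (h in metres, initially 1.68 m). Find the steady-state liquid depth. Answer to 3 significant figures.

1.13 m

Level balance: A dh/dt = 0.0117 − 0.0110 √h. Setting dh/dt = 0:
Q_in = 0.0110 √h_ss ⇒ √h_ss = 0.0117/0.0110 = 1.0636.
h_ss = 1.0636² = 1.1313 m. (Since h₀ = 1.68 m > h_ss, the level will fall toward this value.)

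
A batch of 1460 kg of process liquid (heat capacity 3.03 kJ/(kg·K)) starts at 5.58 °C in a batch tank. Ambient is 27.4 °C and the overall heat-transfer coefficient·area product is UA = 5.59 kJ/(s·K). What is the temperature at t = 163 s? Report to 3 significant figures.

M c_p dT/dt = −UA(T − T_amb).
dT/dt = (T_ss − T)/τ with T_ss = T_amb = 27.400 °C, τ = M c_p/UA = 1460·3.03/5.59 = 791.38 s.
Solution: T(t) = T_ss + (T₀ − T_ss) e^(−t/τ).
T(163) = 27.400 + (-21.820)·0.81386 = 9.6416 °C.

9.64 °C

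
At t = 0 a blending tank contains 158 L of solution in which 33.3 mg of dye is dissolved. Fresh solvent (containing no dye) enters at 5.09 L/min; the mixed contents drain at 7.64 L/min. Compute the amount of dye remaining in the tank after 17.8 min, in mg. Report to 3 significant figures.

12.1 mg

Let m(t) be the amount of dye. Volume: V(t) = V₀ + (Q_in − Q_out) t = 158 − 2.5500 t; V(17.8) = 112.61 L.
Species balance (pure solvent in): dm/dt = −Q_out · m/V(t).
dm/m = −Q_out dt/(V₀ − 2.5500 t); integrating gives ln(m/m₀) = −(Q_out/(Q_in−Q_out)) ln(V/V₀).
m = m₀ (V₀/V)^(Q_out/(Q_in−Q_out)) = 33.3 × (158/112.61)^(-2.9961) = 12.072 mg.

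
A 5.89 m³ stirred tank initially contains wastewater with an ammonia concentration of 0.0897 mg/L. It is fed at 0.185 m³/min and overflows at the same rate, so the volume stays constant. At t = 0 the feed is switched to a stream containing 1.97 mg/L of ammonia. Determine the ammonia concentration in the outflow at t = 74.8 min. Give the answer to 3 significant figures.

1.79 mg/L

Unsteady species balance (constant V, well mixed): V dC/dt = Q(C_in − C).
Rewrite as dC/dt + C/τ = C_in/τ, τ = V/Q = 31.838 min.
C approaches C_in exponentially: C(t) = C_in + (C₀ − C_in) e^(−t/τ).
C(74.8) = 1.97 + (0.0897 − 1.97)·e^(−74.8/31.838) = 1.97 + (-1.8803)·0.095426 = 1.7906 mg/L.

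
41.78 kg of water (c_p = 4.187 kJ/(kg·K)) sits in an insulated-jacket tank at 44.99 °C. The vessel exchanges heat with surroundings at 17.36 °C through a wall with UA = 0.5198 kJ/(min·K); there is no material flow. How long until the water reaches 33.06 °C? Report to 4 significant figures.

Lumped-capacitance energy balance: M c_p dT/dt = UA(T_amb − T).
τ = M c_p/UA = 336.539 min; T_ss = T_amb = 17.3600 °C.
T(t) = T_ss + (T₀ − T_ss)e^(−t/τ); set T = 33.06:
t = −τ ln[(T − T_ss)/(T₀ − T_ss)] = −336.539 · ln(0.568223) = 190.226 min.

190.2 min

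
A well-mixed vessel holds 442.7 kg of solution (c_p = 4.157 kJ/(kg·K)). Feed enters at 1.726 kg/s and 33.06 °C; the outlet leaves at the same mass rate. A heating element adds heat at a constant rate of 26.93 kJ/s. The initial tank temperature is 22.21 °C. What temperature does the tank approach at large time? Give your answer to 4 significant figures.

M c_p dT/dt = ṁ c_p (T_in − T) + Q̇.
At steady state dT/dt = 0 ⇒ T_ss = T_in + Q̇/(ṁ c_p) = 33.06 + 26.93/(1.726·4.157) = 36.8133 °C.

36.81 °C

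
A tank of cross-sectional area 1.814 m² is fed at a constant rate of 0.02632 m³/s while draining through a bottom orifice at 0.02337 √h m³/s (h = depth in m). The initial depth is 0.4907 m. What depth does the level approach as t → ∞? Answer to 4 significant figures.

Volume balance on the tank: A dh/dt = Q_in − 0.02337 √h. At steady state dh/dt = 0:
Q_in = 0.02337 √h_ss ⇒ √h_ss = 0.02632/0.02337 = 1.12623.
h_ss = 1.12623² = 1.26839 m. (Since h₀ = 0.4907 m < h_ss, the level will rise toward this value.)

1.268 m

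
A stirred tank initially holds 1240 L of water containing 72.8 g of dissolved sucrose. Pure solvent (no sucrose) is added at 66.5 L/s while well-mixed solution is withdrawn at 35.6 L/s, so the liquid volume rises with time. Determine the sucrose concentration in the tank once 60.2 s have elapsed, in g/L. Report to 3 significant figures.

0.00817 g/L

Let m(t) be the amount of sucrose. Volume: V(t) = V₀ + (Q_in − Q_out) t = 1240 + 30.900 t; V(60.2) = 3100.2 L.
Solute balance: dm/dt = 0 − Q_out C = −Q_out m/V(t).
Separate: dm/m = −Q_out dt/V(t) ⇒ ln(m/m₀) = −(Q_out/(Q_in−Q_out)) ln(V/V₀).
m = m₀ (V₀/V)^(Q_out/(Q_in−Q_out)) = 72.8 × (1240/3100.2)^(1.1521) = 25.330 g.
C = m/V = 25.330/3100.2 = 0.0081705 g/L.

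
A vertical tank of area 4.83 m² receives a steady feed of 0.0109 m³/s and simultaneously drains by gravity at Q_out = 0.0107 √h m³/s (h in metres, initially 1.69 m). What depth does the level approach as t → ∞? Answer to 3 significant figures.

1.04 m

Level balance: A dh/dt = 0.0109 − 0.0107 √h. Setting dh/dt = 0:
Q_in = 0.0107 √h_ss ⇒ √h_ss = 0.0109/0.0107 = 1.0187.
h_ss = 1.0187² = 1.0377 m. (Since h₀ = 1.69 m > h_ss, the level will fall toward this value.)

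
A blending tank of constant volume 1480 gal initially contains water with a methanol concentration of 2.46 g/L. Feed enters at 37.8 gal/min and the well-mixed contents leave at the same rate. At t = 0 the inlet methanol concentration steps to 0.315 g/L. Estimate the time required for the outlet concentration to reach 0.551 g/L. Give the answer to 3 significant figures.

Species balance: V dC/dt = Q(C_in − C) ⇒ τ = V/Q = 39.153 min.
C(t) = C_in + (C₀ − C_in) e^(−t/τ). Set C = 0.551 and solve for t:
e^(−t/τ) = (C − C_in)/(C₀ − C_in) = (0.551 − 0.315)/(2.46 − 0.315) = 0.11002
t = −τ ln(…) = 39.153 × 2.2071 = 86.414 min.

86.4 min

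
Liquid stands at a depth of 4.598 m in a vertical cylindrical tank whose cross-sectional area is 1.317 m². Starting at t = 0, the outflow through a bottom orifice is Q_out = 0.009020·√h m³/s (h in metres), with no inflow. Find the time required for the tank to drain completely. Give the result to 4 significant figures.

Unsteady balance on liquid volume: A dh/dt = −0.009020 √h.
This is separable: 2 d(√h)/dt = −0.009020/A, so √h = √h₀ − (0.009020/(2A)) t.
Set h = 0: 2√h₀ = (0.009020/A) t_empty ⇒ t_empty = 2A√h₀/0.009020.
t_empty = 2·1.317·√4.598/0.009020 = 2.63400·2.14429/0.009020 = 626.172 s.

626.2 s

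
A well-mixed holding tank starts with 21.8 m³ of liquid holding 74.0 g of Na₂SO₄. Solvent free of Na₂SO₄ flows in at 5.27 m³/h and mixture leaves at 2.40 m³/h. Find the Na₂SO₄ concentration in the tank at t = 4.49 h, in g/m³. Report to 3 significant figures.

Let m(t) be the amount of Na₂SO₄. Volume: V(t) = V₀ + (Q_in − Q_out) t = 21.8 + 2.8700 t; V(4.49) = 34.686 m³.
Solute balance: dm/dt = 0 − Q_out C = −Q_out m/V(t).
Separate: dm/m = −Q_out dt/V(t) ⇒ ln(m/m₀) = −(Q_out/(Q_in−Q_out)) ln(V/V₀).
m = m₀ (V₀/V)^(Q_out/(Q_in−Q_out)) = 74.0 × (21.8/34.686)^(0.83624) = 50.184 g.
C = m/V = 50.184/34.686 = 1.4468 g/m³.

1.45 g/m³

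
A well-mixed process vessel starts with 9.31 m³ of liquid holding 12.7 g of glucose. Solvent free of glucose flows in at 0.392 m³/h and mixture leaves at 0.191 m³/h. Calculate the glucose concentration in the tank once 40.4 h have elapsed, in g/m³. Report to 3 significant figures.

0.402 g/m³

Total volume: dV/dt = Q_in − Q_out = 0.20100 m³/h, so V(t) = 9.31 + 0.20100 t and V(40.4) = 17.430 m³.
No glucose enters, so dm/dt = −Q_out · (m/V).
dm/m = −Q_out dt/(V₀ + 0.20100 t); integrating gives ln(m/m₀) = −(Q_out/(Q_in−Q_out)) ln(V/V₀).
m = m₀ (V₀/V)^(Q_out/(Q_in−Q_out)) = 12.7 × (9.31/17.430)^(0.95025) = 6.9984 g.
C = m/V = 6.9984/17.430 = 0.40150 g/m³.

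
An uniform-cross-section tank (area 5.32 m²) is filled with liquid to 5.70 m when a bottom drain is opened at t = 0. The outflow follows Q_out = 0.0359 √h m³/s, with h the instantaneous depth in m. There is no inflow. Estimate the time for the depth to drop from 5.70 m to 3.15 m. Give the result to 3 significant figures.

182 s

With no inflow, A dh/dt = −0.0359 √h.
Separate and integrate: 2(√h − √h₀) = −(0.0359/A) t.
t = 2A(√h₀ − √h)/0.0359 = 2·5.32·(√5.70 − √3.15)/0.0359
  = 10.640 × (2.3875 − 1.7748) / 0.0359 = 181.57 s.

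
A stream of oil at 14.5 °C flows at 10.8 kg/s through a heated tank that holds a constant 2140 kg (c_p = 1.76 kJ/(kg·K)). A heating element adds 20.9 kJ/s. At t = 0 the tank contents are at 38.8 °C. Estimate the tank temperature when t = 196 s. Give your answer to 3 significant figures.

M c_p dT/dt = ṁ c_p (T_in − T) + Q̇.
Rearrange: dT/dt = (T_ss − T)/τ with τ = M/ṁ = 198.15 s and T_ss = T_in + Q̇/(ṁ c_p) = 15.600 °C.
T approaches T_ss exponentially: T(t) = T_ss + (T₀ − T_ss) e^(−t/τ).
T(196) = 15.600 + (23.200)·e^(−196/198.15) = 15.600 + (23.200)·0.37189 = 24.228 °C.

24.2 °C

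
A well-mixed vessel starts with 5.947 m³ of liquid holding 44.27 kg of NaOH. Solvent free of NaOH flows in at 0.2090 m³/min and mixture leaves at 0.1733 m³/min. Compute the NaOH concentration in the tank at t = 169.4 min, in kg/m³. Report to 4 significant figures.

Let m(t) be the amount of NaOH. Volume: V(t) = V₀ + (Q_in − Q_out) t = 5.947 + 0.0357000 t; V(169.4) = 11.9946 m³.
Species balance (pure solvent in): dm/dt = −Q_out · m/V(t).
Separate: dm/m = −Q_out dt/V(t) ⇒ ln(m/m₀) = −(Q_out/(Q_in−Q_out)) ln(V/V₀).
m = m₀ (V₀/V)^(Q_out/(Q_in−Q_out)) = 44.27 × (5.947/11.9946)^(4.85434) = 1.46911 kg.
C = m/V = 1.46911/11.9946 = 0.122481 kg/m³.

0.1225 kg/m³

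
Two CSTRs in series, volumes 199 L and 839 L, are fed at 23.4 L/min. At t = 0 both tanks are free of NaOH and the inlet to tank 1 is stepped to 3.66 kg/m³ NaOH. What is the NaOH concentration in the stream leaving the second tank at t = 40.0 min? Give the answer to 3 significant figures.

2.10 kg/m³

Time constants: τᵢ = Vᵢ/Q for each well-mixed tank.
τ₁ = 199/23.4 = 8.5043 min; τ₂ = 839/23.4 = 35.855 min.
Tank 1: C₁ = C_in(1 − e^(−t/τ₁)). Tank 2 (τ₁ ≠ τ₂): C₂ = C_in[1 − (τ₁ e^(−t/τ₁) − τ₂ e^(−t/τ₂))/(τ₁ − τ₂)].
At t = 40.0: e^(−t/τ₁) = 0.0090633, e^(−t/τ₂) = 0.32771.
C₂ = 3.66·[1 − (8.5043·0.0090633 − 35.855·0.32771)/(-27.350)] = 3.66·0.57321 = 2.0979 kg/m³.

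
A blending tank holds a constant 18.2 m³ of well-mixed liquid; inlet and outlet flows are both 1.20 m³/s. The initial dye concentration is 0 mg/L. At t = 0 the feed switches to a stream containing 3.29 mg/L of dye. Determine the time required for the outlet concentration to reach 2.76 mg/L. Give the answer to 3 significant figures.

27.7 s

Transient balance on the dissolved component: V dC/dt = Q(C_in − C), so τ = V/Q = 15.167 s.
C(t) = C_in + (C₀ − C_in) e^(−t/τ). Set C = 2.76 and solve for t:
e^(−t/τ) = (C − C_in)/(C₀ − C_in) = (2.76 − 3.29)/(0 − 3.29) = 0.16109
t = −τ ln(…) = 15.167 × 1.8258 = 27.691 s.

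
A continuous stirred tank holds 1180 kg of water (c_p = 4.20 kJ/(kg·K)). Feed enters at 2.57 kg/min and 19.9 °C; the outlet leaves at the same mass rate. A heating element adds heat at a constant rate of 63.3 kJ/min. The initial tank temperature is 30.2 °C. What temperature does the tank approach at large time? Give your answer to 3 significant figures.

25.8 °C

M c_p dT/dt = ṁ c_p (T_in − T) + Q̇.
At steady state dT/dt = 0 ⇒ T_ss = T_in + Q̇/(ṁ c_p) = 19.9 + 63.3/(2.57·4.20) = 25.764 °C.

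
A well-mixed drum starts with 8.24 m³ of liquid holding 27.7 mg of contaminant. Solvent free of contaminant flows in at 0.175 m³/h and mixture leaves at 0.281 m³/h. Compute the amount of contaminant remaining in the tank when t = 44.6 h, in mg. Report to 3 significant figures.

2.89 mg

Let m(t) be the amount of contaminant. Volume: V(t) = V₀ + (Q_in − Q_out) t = 8.24 − 0.10600 t; V(44.6) = 3.5124 m³.
Solute balance: dm/dt = 0 − Q_out C = −Q_out m/V(t).
Separate: dm/m = −Q_out dt/V(t) ⇒ ln(m/m₀) = −(Q_out/(Q_in−Q_out)) ln(V/V₀).
m = m₀ (V₀/V)^(Q_out/(Q_in−Q_out)) = 27.7 × (8.24/3.5124)^(-2.6509) = 2.8892 mg.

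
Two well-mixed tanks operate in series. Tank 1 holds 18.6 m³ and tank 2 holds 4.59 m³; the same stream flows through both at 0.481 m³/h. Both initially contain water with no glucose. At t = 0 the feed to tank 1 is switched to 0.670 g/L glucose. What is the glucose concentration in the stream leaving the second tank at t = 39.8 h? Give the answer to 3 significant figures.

Time constants: τᵢ = Vᵢ/Q for each well-mixed tank.
τ₁ = 18.6/0.481 = 38.669 h; τ₂ = 4.59/0.481 = 9.5426 h.
Solving the cascade with C₁(0)=C₂(0)=0 gives C₂(t) = C_in[1 − (τ₁ e^(−t/τ₁) − τ₂ e^(−t/τ₂))/(τ₁ − τ₂)].
At t = 39.8: e^(−t/τ₁) = 0.35728, e^(−t/τ₂) = 0.015440.
C₂ = 0.670·[1 − (38.669·0.35728 − 9.5426·0.015440)/(29.127)] = 0.670·0.53073 = 0.35559 g/L.

0.356 g/L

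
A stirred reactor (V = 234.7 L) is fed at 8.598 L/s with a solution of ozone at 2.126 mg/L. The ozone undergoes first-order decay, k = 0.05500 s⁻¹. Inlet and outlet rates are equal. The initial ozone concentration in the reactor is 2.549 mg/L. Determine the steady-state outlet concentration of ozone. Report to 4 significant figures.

0.8499 mg/L

Species balance: V dC/dt = Q C_in − Q C − k V C.
Steady state (dC/dt = 0): C_ss = Q C_in/(Q + kV) = C_in/(1 + kV/Q).
C_ss = 8.598·2.126/(8.598 + 0.05500·234.7) = 18.2793/21.5065 = 0.849945 mg/L.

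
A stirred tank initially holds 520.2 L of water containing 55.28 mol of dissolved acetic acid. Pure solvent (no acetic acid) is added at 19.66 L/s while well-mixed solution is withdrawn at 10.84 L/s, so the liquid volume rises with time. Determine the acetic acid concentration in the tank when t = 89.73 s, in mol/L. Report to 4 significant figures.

Let m(t) be the amount of acetic acid. Volume: V(t) = V₀ + (Q_in − Q_out) t = 520.2 + 8.82000 t; V(89.73) = 1311.62 L.
No acetic acid enters, so dm/dt = −Q_out · (m/V).
dm/m = −Q_out dt/(V₀ + 8.82000 t); integrating gives ln(m/m₀) = −(Q_out/(Q_in−Q_out)) ln(V/V₀).
m = m₀ (V₀/V)^(Q_out/(Q_in−Q_out)) = 55.28 × (520.2/1311.62)^(1.22902) = 17.7397 mol.
C = m/V = 17.7397/1311.62 = 0.0135250 mol/L.

0.01353 mol/L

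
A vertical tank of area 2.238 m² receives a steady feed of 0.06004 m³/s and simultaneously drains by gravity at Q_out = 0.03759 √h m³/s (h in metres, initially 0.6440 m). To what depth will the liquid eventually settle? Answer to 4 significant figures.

2.551 m

Accumulation of liquid (constant cross-section A): A dh/dt = Q_in − 0.03759 √h. At steady state dh/dt = 0:
Q_in = 0.03759 √h_ss ⇒ √h_ss = 0.06004/0.03759 = 1.59723.
h_ss = 1.59723² = 2.55115 m. (Since h₀ = 0.6440 m < h_ss, the level will rise toward this value.)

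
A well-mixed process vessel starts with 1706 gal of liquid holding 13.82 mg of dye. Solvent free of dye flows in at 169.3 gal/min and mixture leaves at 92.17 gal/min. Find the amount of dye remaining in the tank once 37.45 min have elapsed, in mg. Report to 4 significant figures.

Let m(t) be the amount of dye. Volume: V(t) = V₀ + (Q_in − Q_out) t = 1706 + 77.1300 t; V(37.45) = 4594.52 gal.
Solute balance: dm/dt = 0 − Q_out C = −Q_out m/V(t).
Separate: dm/m = −Q_out dt/V(t) ⇒ ln(m/m₀) = −(Q_out/(Q_in−Q_out)) ln(V/V₀).
m = m₀ (V₀/V)^(Q_out/(Q_in−Q_out)) = 13.82 × (1706/4594.52)^(1.19500) = 4.23008 mg.

4.230 mg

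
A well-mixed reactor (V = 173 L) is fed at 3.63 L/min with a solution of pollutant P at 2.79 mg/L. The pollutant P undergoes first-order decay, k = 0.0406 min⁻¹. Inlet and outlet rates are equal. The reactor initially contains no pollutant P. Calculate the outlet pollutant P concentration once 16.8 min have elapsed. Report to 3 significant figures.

0.613 mg/L

Species balance: V dC/dt = Q C_in − Q C − k V C.
This is linear with rate a = Q/V + k = 0.061583 min⁻¹.
C_ss = Q C_in/(Q + kV) = 0.95062 mg/L; C(t) = C_ss + (C₀ − C_ss) e^(−a t).
C(16.8) = 0.95062 + (-0.95062)·e^(−0.061583·16.8) = 0.95062 + (-0.95062)·0.35537 = 0.61279 mg/L.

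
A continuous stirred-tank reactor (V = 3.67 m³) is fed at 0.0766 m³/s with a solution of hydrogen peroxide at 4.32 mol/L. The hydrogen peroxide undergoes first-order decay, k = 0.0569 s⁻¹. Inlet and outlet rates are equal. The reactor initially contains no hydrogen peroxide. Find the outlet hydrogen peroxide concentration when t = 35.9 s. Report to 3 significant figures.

Accumulation = in − out − consumed: V dC/dt = Q C_in − Q C − k V C.
This is linear with rate a = Q/V + k = 0.077772 s⁻¹.
C_ss = Q C_in/(Q + kV) = 1.1594 mol/L; C(t) = C_ss + (C₀ − C_ss) e^(−a t).
C(35.9) = 1.1594 + (-1.1594)·e^(−0.077772·35.9) = 1.1594 + (-1.1594)·0.061298 = 1.0883 mol/L.

1.09 mol/L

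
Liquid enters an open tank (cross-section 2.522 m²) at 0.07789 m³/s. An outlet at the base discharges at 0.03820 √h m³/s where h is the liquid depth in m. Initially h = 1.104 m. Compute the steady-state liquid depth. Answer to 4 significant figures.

4.158 m

Unsteady balance on liquid volume: A dh/dt = Q_in − 0.03820 √h. At steady state dh/dt = 0:
Q_in = 0.03820 √h_ss ⇒ √h_ss = 0.07789/0.03820 = 2.03901.
h_ss = 2.03901² = 4.15754 m. (Since h₀ = 1.104 m < h_ss, the level will rise toward this value.)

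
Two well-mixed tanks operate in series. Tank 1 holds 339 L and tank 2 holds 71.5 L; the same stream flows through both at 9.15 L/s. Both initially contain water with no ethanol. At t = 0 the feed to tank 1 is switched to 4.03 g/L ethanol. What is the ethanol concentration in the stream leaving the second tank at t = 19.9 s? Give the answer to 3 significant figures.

1.13 g/L

Each tank obeys Vᵢ dCᵢ/dt = Q(Cᵢ₋₁ − Cᵢ), so τᵢ = Vᵢ/Q.
τ₁ = 339/9.15 = 37.049 s; τ₂ = 71.5/9.15 = 7.8142 s.
Solving the cascade with C₁(0)=C₂(0)=0 gives C₂(t) = C_in[1 − (τ₁ e^(−t/τ₁) − τ₂ e^(−t/τ₂))/(τ₁ − τ₂)].
At t = 19.9: e^(−t/τ₁) = 0.58443, e^(−t/τ₂) = 0.078344.
C₂ = 4.03·[1 − (37.049·0.58443 − 7.8142·0.078344)/(29.235)] = 4.03·0.28030 = 1.1296 g/L.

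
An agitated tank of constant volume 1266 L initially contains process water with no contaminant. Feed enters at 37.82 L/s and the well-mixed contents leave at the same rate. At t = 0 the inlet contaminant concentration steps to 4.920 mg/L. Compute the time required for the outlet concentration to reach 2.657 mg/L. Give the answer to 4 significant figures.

Mass balance on the solute (V constant): V dC/dt = Q(C_in − C), so τ = V/Q = 33.4744 s.
C(t) = C_in + (C₀ − C_in) e^(−t/τ). Set C = 2.657 and solve for t:
e^(−t/τ) = (C − C_in)/(C₀ − C_in) = (2.657 − 4.920)/(0 − 4.920) = 0.459959
t = −τ ln(…) = 33.4744 × 0.776617 = 25.9968 s.

26.00 s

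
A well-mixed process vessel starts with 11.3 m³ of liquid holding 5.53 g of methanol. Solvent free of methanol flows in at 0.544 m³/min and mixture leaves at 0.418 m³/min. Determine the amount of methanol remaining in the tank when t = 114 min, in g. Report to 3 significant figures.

0.364 g

Let m(t) be the amount of methanol. Volume: V(t) = V₀ + (Q_in − Q_out) t = 11.3 + 0.12600 t; V(114) = 25.664 m³.
No methanol enters, so dm/dt = −Q_out · (m/V).
Separate: dm/m = −Q_out dt/V(t) ⇒ ln(m/m₀) = −(Q_out/(Q_in−Q_out)) ln(V/V₀).
m = m₀ (V₀/V)^(Q_out/(Q_in−Q_out)) = 5.53 × (11.3/25.664)^(3.3175) = 0.36383 g.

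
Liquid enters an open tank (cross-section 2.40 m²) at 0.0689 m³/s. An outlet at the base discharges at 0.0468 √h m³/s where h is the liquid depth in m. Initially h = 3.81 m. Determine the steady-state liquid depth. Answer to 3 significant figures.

2.17 m

Level balance: A dh/dt = 0.0689 − 0.0468 √h. Setting dh/dt = 0:
Q_in = 0.0468 √h_ss ⇒ √h_ss = 0.0689/0.0468 = 1.4722.
h_ss = 1.4722² = 2.1674 m. (Since h₀ = 3.81 m > h_ss, the level will fall toward this value.)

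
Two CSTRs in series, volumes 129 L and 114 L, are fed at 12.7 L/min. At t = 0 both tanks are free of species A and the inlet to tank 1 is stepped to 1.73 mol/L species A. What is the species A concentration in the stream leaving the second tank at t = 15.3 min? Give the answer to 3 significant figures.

0.822 mol/L

Time constants: τᵢ = Vᵢ/Q for each well-mixed tank.
τ₁ = 129/12.7 = 10.157 min; τ₂ = 114/12.7 = 8.9764 min.
Solving the cascade with C₁(0)=C₂(0)=0 gives C₂(t) = C_in[1 − (τ₁ e^(−t/τ₁) − τ₂ e^(−t/τ₂))/(τ₁ − τ₂)].
At t = 15.3: e^(−t/τ₁) = 0.22173, e^(−t/τ₂) = 0.18187.
C₂ = 1.73·[1 − (10.157·0.22173 − 8.9764·0.18187)/(1.1811)] = 1.73·0.47529 = 0.82225 mol/L.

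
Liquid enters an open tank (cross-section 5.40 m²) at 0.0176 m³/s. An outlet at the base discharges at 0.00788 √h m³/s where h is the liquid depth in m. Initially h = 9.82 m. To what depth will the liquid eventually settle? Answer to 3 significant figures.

Level balance: A dh/dt = 0.0176 − 0.00788 √h. Setting dh/dt = 0:
Q_in = 0.00788 √h_ss ⇒ √h_ss = 0.0176/0.00788 = 2.2335.
h_ss = 2.2335² = 4.9885 m. (Since h₀ = 9.82 m > h_ss, the level will fall toward this value.)

4.99 m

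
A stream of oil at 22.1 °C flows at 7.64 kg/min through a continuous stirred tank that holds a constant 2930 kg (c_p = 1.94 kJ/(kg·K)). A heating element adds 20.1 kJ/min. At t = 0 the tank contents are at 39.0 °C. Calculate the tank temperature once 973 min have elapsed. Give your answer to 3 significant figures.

Energy balance: M c_p dT/dt = ṁ c_p (T_in − T) + 20.1.
τ = M/ṁ = 383.51 min; T_ss = T_in + Q̇/(ṁ c_p) = 22.1 + 20.1/(7.64·1.94) = 23.456 °C.
Solution: T(t) = T_ss + (T₀ − T_ss) e^(−t/τ).
T(973) = 23.456 + (15.544)·e^(−973/383.51) = 23.456 + (15.544)·0.079095 = 24.686 °C.

24.7 °C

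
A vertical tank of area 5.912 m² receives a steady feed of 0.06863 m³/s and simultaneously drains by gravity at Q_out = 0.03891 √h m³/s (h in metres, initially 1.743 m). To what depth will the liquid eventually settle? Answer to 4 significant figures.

A dh/dt = Q_in − 0.03891 √h. Steady state requires inflow = outflow:
Q_in = 0.03891 √h_ss ⇒ √h_ss = 0.06863/0.03891 = 1.76381.
h_ss = 1.76381² = 3.11104 m. (Since h₀ = 1.743 m < h_ss, the level will rise toward this value.)

3.111 m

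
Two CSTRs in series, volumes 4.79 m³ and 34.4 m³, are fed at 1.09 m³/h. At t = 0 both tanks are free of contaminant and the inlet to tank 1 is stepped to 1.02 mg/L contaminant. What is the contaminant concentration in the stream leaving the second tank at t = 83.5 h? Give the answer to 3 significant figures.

0.936 mg/L

Species balance on tank i: dCᵢ/dt = (Cᵢ₋₁ − Cᵢ)/τᵢ with τᵢ = Vᵢ/Q.
τ₁ = 4.79/1.09 = 4.3945 h; τ₂ = 34.4/1.09 = 31.560 h.
Tank 1: C₁ = C_in(1 − e^(−t/τ₁)). Tank 2 (τ₁ ≠ τ₂): C₂ = C_in[1 − (τ₁ e^(−t/τ₁) − τ₂ e^(−t/τ₂))/(τ₁ − τ₂)].
At t = 83.5: e^(−t/τ₁) = 5.5970e-09, e^(−t/τ₂) = 0.070950.
C₂ = 1.02·[1 − (4.3945·5.5970e-09 − 31.560·0.070950)/(-27.165)] = 1.02·0.91757 = 0.93592 mg/L.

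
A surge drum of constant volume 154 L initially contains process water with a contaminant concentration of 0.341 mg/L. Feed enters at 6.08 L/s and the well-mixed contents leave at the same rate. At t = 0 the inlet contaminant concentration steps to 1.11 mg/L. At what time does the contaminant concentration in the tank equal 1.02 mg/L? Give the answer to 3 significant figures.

54.3 s

Species balance: V dC/dt = Q(C_in − C) ⇒ τ = V/Q = 25.329 s.
C(t) = C_in + (C₀ − C_in) e^(−t/τ). Set C = 1.02 and solve for t:
e^(−t/τ) = (C − C_in)/(C₀ − C_in) = (1.02 − 1.11)/(0.341 − 1.11) = 0.11704
t = −τ ln(…) = 25.329 × 2.1453 = 54.338 s.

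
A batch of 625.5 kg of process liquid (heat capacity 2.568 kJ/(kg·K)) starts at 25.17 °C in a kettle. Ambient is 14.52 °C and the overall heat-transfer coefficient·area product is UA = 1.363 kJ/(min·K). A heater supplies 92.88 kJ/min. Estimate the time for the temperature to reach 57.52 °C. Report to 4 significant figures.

974.7 min

M c_p dT/dt = −UA(T − T_amb) + Q̇.
τ = M c_p/UA = 1178.49 min; T_ss = T_amb + Q̇/UA = 14.52 + 92.88/1.363 = 82.6638 °C.
T(t) = T_ss + (T₀ − T_ss)e^(−t/τ); set T = 57.52:
t = −τ ln[(T − T_ss)/(T₀ − T_ss)] = −1178.49 · ln(0.437331) = 974.690 min.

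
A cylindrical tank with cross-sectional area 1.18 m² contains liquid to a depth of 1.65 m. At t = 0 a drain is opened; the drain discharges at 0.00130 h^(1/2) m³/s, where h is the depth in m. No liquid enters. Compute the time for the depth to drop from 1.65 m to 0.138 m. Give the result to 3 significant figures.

A dh/dt = −Q_out = −0.00130 √h.
∫ h^(−1/2) dh = −(0.00130/A) ∫ dt, giving 2√h = 2√h₀ − (0.00130/A) t.
t = 2A(√h₀ − √h)/0.00130 = 2·1.18·(√1.65 − √0.138)/0.00130
  = 2.3600 × (1.2845 − 0.37148) / 0.00130 = 1657.5 s.

1660 s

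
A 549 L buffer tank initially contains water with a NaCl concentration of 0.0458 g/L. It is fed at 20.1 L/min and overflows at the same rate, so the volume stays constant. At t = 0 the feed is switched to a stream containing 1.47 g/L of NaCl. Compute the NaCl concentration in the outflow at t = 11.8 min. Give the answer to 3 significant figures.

0.545 g/L

Accumulation = in − out for the solute gives V dC/dt = Q(C_in − C).
So dC/dt = (C_in − C)/τ with τ = V/Q = 549/20.1 = 27.313 min.
This is linear first-order; C(t) = C_in + (C₀ − C_in) e^(−t/τ).
C(11.8) = 1.47 + (0.0458 − 1.47)·e^(−11.8/27.313) = 1.47 + (-1.4242)·0.64920 = 0.54542 g/L.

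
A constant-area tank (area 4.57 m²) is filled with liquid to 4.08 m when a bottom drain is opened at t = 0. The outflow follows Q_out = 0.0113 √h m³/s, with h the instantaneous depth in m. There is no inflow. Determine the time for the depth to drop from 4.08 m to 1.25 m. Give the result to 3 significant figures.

With no inflow, A dh/dt = −0.0113 √h.
This is separable: 2 d(√h)/dt = −0.0113/A, so √h = √h₀ − (0.0113/(2A)) t.
t = 2A(√h₀ − √h)/0.0113 = 2·4.57·(√4.08 − √1.25)/0.0113
  = 9.1400 × (2.0199 − 1.1180) / 0.0113 = 729.47 s.

729 s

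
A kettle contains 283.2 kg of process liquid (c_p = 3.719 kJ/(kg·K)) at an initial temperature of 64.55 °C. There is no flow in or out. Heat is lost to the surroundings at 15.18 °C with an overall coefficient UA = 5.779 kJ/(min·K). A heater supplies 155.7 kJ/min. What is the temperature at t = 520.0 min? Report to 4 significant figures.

Lumped-capacitance energy balance: M c_p dT/dt = UA(T_amb − T) + Q̇.
dT/dt = (T_ss − T)/τ with T_ss = T_amb + Q̇/UA = 15.18 + 155.7/5.779 = 42.1224 °C, τ = M c_p/UA = 283.2·3.719/5.779 = 182.250 min.
T approaches T_ss exponentially: T(t) = T_ss + (T₀ − T_ss) e^(−t/τ).
T(520.0) = 42.1224 + (22.4276)·0.0576578 = 43.4155 °C.

43.42 °C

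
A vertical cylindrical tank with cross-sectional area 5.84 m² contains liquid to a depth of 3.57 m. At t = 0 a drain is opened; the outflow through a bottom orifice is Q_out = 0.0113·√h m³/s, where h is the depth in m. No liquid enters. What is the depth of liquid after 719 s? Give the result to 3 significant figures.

1.43 m

A dh/dt = −Q_out = −0.0113 √h.
Separate and integrate: 2(√h − √h₀) = −(0.0113/A) t.
√h = √3.57 − 0.0113·719/(2·5.84) = 1.8894 − 0.69561 = 1.1938.
h = 1.1938² = 1.4252 m.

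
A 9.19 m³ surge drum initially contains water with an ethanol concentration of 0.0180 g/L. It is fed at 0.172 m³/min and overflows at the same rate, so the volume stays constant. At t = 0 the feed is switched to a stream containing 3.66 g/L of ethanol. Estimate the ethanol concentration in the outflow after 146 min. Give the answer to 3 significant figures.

Mass balance on the solute (V constant): V dC/dt = Q(C_in − C).
So dC/dt = (C_in − C)/τ with τ = V/Q = 9.19/0.172 = 53.430 min.
Integrating: C(t) = C_in + (C₀ − C_in) e^(−t/τ).
C(146) = 3.66 + (0.0180 − 3.66)·e^(−146/53.430) = 3.66 + (-3.6420)·0.065054 = 3.4231 g/L.

3.42 g/L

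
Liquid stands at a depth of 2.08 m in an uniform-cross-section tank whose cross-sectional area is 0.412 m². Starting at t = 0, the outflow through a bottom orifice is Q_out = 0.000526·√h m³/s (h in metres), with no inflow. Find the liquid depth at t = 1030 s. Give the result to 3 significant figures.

Mass balance (ρ constant): A dh/dt = −0.000526 √h.
Separate and integrate: 2(√h − √h₀) = −(0.000526/A) t.
√h = √2.08 − 0.000526·1030/(2·0.412) = 1.4422 − 0.65750 = 0.78472.
h = 0.78472² = 0.61579 m.

0.616 m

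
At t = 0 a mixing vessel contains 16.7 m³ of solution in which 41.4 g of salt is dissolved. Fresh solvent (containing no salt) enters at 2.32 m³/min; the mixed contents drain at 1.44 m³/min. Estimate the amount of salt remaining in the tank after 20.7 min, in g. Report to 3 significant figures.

Total volume: dV/dt = Q_in − Q_out = 0.88000 m³/min, so V(t) = 16.7 + 0.88000 t and V(20.7) = 34.916 m³.
Species balance (pure solvent in): dm/dt = −Q_out · m/V(t).
dm/m = −Q_out dt/(V₀ + 0.88000 t); integrating gives ln(m/m₀) = −(Q_out/(Q_in−Q_out)) ln(V/V₀).
m = m₀ (V₀/V)^(Q_out/(Q_in−Q_out)) = 41.4 × (16.7/34.916)^(1.6364) = 12.384 g.

12.4 g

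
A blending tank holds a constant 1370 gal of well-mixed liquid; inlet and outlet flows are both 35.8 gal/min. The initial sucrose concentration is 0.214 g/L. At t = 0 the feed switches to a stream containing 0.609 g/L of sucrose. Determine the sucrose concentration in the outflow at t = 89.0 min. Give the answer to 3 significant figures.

Transient balance on the dissolved component: V dC/dt = Q(C_in − C).
Time constant τ = V/Q = 1370/35.8 = 38.268 min.
This is linear first-order; C(t) = C_in + (C₀ − C_in) e^(−t/τ).
C(89.0) = 0.609 + (0.214 − 0.609)·e^(−89.0/38.268) = 0.609 + (-0.39500)·0.097716 = 0.57040 g/L.

0.570 g/L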